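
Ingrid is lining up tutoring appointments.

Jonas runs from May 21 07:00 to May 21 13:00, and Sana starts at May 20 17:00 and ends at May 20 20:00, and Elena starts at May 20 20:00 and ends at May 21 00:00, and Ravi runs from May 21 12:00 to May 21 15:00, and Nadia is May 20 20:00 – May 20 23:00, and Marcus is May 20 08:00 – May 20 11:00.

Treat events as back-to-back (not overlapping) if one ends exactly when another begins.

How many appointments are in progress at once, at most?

2

Sort all start/end points and keep a running count:
May 20 08:00 start Marcus → 1
May 20 11:00 end Marcus → 0
May 20 17:00 start Sana → 1
May 20 20:00 end Sana → 0
May 20 20:00 start Elena → 1
May 20 20:00 start Nadia → 2
May 20 23:00 end Nadia → 1
May 21 00:00 end Elena → 0
May 21 07:00 start Jonas → 1
May 21 12:00 start Ravi → 2
May 21 13:00 end Jonas → 1
May 21 15:00 end Ravi → 0
Peak is 2, at May 20 20:00 (Elena, Nadia).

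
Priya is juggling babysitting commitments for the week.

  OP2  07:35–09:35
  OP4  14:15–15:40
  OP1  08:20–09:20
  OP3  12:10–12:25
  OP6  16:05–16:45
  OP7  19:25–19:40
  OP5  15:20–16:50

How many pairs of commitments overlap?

3

Sorted by start: OP2, OP1, OP3, OP4, OP5, OP6, OP7.
OP1 starts before OP2 ends → OP2 and OP1 overlap.
OP3 starts after OP2 ends — done with OP2.
OP3 starts after OP1 ends — done with OP1.
OP4 starts after OP3 ends — done with OP3.
OP5 starts before OP4 ends → OP4 and OP5 overlap.
OP6 starts after OP4 ends — done with OP4.
OP6 starts before OP5 ends → OP5 and OP6 overlap.
OP7 starts after OP5 ends.
OP7 starts after OP6 ends.
Overlapping pairs: OP1 & OP2, OP4 & OP5, OP5 & OP6 — 3 in total.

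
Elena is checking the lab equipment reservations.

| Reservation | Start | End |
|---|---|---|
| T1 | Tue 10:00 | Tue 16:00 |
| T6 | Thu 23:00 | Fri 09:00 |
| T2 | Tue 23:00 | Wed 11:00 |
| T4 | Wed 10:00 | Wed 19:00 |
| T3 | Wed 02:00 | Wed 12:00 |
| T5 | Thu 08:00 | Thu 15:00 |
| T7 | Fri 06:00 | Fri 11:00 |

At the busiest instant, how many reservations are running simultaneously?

Walk through starts and ends in time order (an end at T is processed before a start at T):
Tue 10:00 start T1 → 1
Tue 16:00 end T1 → 0
Tue 23:00 start T2 → 1
Wed 02:00 start T3 → 2
Wed 10:00 start T4 → 3
Wed 11:00 end T2 → 2
Wed 12:00 end T3 → 1
Wed 19:00 end T4 → 0
Thu 08:00 start T5 → 1
Thu 15:00 end T5 → 0
Thu 23:00 start T6 → 1
Fri 06:00 start T7 → 2
Fri 09:00 end T6 → 1
Fri 11:00 end T7 → 0
Peak is 3, at Wed 10:00 (T2, T3, T4).

3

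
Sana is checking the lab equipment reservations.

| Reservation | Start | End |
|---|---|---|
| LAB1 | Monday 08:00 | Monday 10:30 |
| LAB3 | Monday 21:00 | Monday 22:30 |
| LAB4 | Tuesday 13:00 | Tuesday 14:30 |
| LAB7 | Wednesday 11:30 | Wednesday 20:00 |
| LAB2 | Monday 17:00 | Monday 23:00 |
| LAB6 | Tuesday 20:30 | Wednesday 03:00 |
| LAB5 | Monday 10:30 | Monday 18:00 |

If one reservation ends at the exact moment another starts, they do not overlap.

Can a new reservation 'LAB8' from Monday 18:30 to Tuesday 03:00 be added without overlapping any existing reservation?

LAB1: ends Monday 10:30 at or before LAB8 starts Monday 18:30 → clear.
LAB5: ends Monday 18:00 at or before LAB8 starts Monday 18:30 → clear.
LAB2: starts Monday 17:00 before LAB8 ends Tuesday 03:00, and ends Monday 23:00 after LAB8 starts Monday 18:30 → overlap.
LAB3: starts Monday 21:00 before LAB8 ends Tuesday 03:00, and ends Monday 22:30 after LAB8 starts Monday 18:30 → overlap.
LAB4: starts Tuesday 13:00 at or after LAB8 ends Tuesday 03:00 → clear.
LAB6: starts Tuesday 20:30 at or after LAB8 ends Tuesday 03:00 → clear.
LAB7: starts Wednesday 11:30 at or after LAB8 ends Tuesday 03:00 → clear.
LAB8 overlaps LAB2, LAB3.

No — it overlaps LAB2, LAB3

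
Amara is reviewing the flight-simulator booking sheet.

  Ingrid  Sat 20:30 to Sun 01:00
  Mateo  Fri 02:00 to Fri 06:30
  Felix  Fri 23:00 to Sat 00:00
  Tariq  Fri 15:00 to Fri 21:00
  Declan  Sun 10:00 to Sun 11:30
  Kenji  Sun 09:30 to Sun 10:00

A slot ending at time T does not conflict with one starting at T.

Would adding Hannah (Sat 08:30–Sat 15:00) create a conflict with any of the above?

No — it doesn't clash with anything

Mateo: ends Fri 06:30 at or before Hannah starts Sat 08:30 → clear.
Tariq: ends Fri 21:00 at or before Hannah starts Sat 08:30 → clear.
Felix: ends Sat 00:00 at or before Hannah starts Sat 08:30 → clear.
Ingrid: starts Sat 20:30 at or after Hannah ends Sat 15:00 → clear.
Kenji: starts Sun 09:30 at or after Hannah ends Sat 15:00 → clear.
Declan: starts Sun 10:00 at or after Hannah ends Sat 15:00 → clear.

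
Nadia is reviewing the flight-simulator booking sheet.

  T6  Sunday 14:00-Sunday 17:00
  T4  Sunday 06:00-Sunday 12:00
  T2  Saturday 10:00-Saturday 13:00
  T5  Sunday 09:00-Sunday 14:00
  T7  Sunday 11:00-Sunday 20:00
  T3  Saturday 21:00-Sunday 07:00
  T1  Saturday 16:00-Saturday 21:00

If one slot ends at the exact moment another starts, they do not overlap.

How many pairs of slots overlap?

Check each pair: they overlap iff neither finishes before the other starts.
Sorted by start: T2, T1, T3, T4, T5, T7, T6.
T1 starts after T2 ends, so nothing later overlaps T2 either.
T3 starts exactly when T1 ends (back-to-back, no overlap), so nothing later overlaps T1 either.
T4 starts before T3 ends → T3 and T4 overlap.
T5 starts after T3 ends, so nothing later overlaps T3 either.
T5 starts before T4 ends → T4 and T5 overlap.
T7 starts before T4 ends → T4 and T7 overlap.
T6 starts after T4 ends.
T7 starts before T5 ends → T5 and T7 overlap.
T6 starts exactly when T5 ends (back-to-back, no overlap).
T6 starts before T7 ends → T7 and T6 overlap.
Overlapping pairs: T3 & T4, T4 & T5, T4 & T7, T5 & T7, T6 & T7 — 5 in total.

5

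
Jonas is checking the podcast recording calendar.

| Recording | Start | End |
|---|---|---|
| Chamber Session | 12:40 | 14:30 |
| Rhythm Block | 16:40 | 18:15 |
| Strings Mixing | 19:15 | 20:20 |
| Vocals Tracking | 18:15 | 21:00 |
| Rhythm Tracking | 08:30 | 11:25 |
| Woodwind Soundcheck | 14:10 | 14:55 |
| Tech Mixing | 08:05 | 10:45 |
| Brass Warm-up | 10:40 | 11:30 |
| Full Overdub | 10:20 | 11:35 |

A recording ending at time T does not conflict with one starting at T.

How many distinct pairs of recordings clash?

Check each pair: they overlap iff neither finishes before the other starts.
Sorted by start: Tech Mixing, Rhythm Tracking, Full Overdub, Brass Warm-up, Chamber Session, Woodwind Soundcheck, Rhythm Block, Vocals Tracking, Strings Mixing.
Rhythm Tracking starts before Tech Mixing ends → Tech Mixing and Rhythm Tracking overlap.
Full Overdub starts before Tech Mixing ends → Tech Mixing and Full Overdub overlap.
Brass Warm-up starts before Tech Mixing ends → Tech Mixing and Brass Warm-up overlap.
Chamber Session starts after Tech Mixing ends; Tech Mixing is clear from here.
Full Overdub starts before Rhythm Tracking ends → Rhythm Tracking and Full Overdub overlap.
Brass Warm-up starts before Rhythm Tracking ends → Rhythm Tracking and Brass Warm-up overlap.
Chamber Session starts after Rhythm Tracking ends; Rhythm Tracking is clear from here.
Brass Warm-up starts before Full Overdub ends → Full Overdub and Brass Warm-up overlap.
Chamber Session starts after Full Overdub ends; Full Overdub is clear from here.
Chamber Session starts after Brass Warm-up ends; Brass Warm-up is clear from here.
Woodwind Soundcheck starts before Chamber Session ends → Chamber Session and Woodwind Soundcheck overlap.
Rhythm Block starts after Chamber Session ends; Chamber Session is clear from here.
Rhythm Block starts after Woodwind Soundcheck ends; Woodwind Soundcheck is clear from here.
Vocals Tracking starts exactly when Rhythm Block ends (back-to-back, no overlap); Rhythm Block is clear from here.
Strings Mixing starts before Vocals Tracking ends → Vocals Tracking and Strings Mixing overlap.
Overlapping pairs: Brass Warm-up & Full Overdub, Brass Warm-up & Rhythm Tracking, Brass Warm-up & Tech Mixing, Chamber Session & Woodwind Soundcheck, Full Overdub & Rhythm Tracking, Full Overdub & Tech Mixing, Rhythm Tracking & Tech Mixing, Strings Mixing & Vocals Tracking — 8 in total.

8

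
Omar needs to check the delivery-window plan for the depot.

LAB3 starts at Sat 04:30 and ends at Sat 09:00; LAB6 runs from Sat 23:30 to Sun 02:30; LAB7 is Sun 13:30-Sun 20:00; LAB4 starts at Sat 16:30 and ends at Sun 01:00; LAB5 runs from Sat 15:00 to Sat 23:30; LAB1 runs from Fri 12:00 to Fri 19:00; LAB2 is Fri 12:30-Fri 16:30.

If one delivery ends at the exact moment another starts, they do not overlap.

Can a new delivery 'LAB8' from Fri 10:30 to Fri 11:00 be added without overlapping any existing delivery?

LAB1: starts Fri 12:00 at or after LAB8 ends Fri 11:00 → clear.
LAB2: starts Fri 12:30 at or after LAB8 ends Fri 11:00 → clear.
LAB3: starts Sat 04:30 at or after LAB8 ends Fri 11:00 → clear.
LAB5: starts Sat 15:00 at or after LAB8 ends Fri 11:00 → clear.
LAB4: starts Sat 16:30 at or after LAB8 ends Fri 11:00 → clear.
LAB6: starts Sat 23:30 at or after LAB8 ends Fri 11:00 → clear.
LAB7: starts Sun 13:30 at or after LAB8 ends Fri 11:00 → clear.

Yes — the slot is free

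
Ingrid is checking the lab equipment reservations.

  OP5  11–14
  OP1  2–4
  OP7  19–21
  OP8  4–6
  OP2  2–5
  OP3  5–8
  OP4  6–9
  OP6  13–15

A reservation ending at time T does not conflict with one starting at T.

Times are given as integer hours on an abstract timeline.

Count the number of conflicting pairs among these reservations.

Sorted by start: OP1, OP2, OP8, OP3, OP4, OP5, OP6, OP7.
OP2 starts before OP1 ends → OP1 and OP2 overlap.
OP8 starts exactly when OP1 ends (back-to-back, no overlap) — done with OP1.
OP8 starts before OP2 ends → OP2 and OP8 overlap.
OP3 starts exactly when OP2 ends (back-to-back, no overlap) — done with OP2.
OP3 starts before OP8 ends → OP8 and OP3 overlap.
OP4 starts exactly when OP8 ends (back-to-back, no overlap) — done with OP8.
OP4 starts before OP3 ends → OP3 and OP4 overlap.
OP5 starts after OP3 ends — done with OP3.
OP5 starts after OP4 ends — done with OP4.
OP6 starts before OP5 ends → OP5 and OP6 overlap.
OP7 starts after OP5 ends.
OP7 starts after OP6 ends.
Overlapping pairs: OP1 & OP2, OP2 & OP8, OP3 & OP4, OP3 & OP8, OP5 & OP6 — 5 in total.

5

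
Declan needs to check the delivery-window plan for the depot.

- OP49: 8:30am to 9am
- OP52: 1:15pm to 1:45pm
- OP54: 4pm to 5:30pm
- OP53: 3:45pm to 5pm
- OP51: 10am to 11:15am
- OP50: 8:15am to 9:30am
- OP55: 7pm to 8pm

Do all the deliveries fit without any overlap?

No

Sorted by start: OP50, OP49, OP51, OP52, OP53, OP54, OP55.
OP49 starts before OP50 ends → OP50 and OP49 overlap.
That's a conflict, so the schedule is not conflict-free.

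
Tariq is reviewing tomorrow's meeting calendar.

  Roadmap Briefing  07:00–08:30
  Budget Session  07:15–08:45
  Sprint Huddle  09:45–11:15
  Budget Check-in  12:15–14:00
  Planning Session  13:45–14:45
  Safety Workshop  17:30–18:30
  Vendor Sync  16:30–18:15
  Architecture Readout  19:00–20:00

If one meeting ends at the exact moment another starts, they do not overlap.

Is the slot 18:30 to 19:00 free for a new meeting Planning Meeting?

Roadmap Briefing: ends 08:30 at or before Planning Meeting starts 18:30 → clear.
Budget Session: ends 08:45 at or before Planning Meeting starts 18:30 → clear.
Sprint Huddle: ends 11:15 at or before Planning Meeting starts 18:30 → clear.
Budget Check-in: ends 14:00 at or before Planning Meeting starts 18:30 → clear.
Planning Session: ends 14:45 at or before Planning Meeting starts 18:30 → clear.
Vendor Sync: ends 18:15 at or before Planning Meeting starts 18:30 → clear.
Safety Workshop: ends 18:30 at or before Planning Meeting starts 18:30 → clear.
Architecture Readout: starts 19:00 at or after Planning Meeting ends 19:00 → clear.

Yes — the slot is free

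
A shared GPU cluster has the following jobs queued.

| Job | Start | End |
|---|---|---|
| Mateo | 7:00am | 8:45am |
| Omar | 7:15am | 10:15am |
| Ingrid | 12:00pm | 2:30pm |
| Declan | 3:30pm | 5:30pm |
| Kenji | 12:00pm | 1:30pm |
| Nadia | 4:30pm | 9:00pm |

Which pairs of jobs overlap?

Declan & Nadia, Ingrid & Kenji, Mateo & Omar

Sorted by start: Mateo, Omar, Ingrid, Kenji, Declan, Nadia.
Omar starts before Mateo ends → Mateo and Omar overlap.
Ingrid starts after Mateo ends; Mateo is clear from here.
Ingrid starts after Omar ends; Omar is clear from here.
Kenji starts before Ingrid ends → Ingrid and Kenji overlap.
Declan starts after Ingrid ends; Ingrid is clear from here.
Declan starts after Kenji ends; Kenji is clear from here.
Nadia starts before Declan ends → Declan and Nadia overlap.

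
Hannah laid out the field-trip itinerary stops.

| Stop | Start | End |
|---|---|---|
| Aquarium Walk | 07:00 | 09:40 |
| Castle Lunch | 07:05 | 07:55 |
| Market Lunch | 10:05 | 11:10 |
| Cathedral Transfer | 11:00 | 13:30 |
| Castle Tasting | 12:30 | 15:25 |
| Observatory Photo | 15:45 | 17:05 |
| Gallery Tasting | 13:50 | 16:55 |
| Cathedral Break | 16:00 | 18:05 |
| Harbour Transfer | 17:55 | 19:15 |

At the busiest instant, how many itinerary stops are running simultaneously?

Sort all start/end points and keep a running count:
07:00 start Aquarium Walk → 1
07:05 start Castle Lunch → 2
07:55 end Castle Lunch → 1
09:40 end Aquarium Walk → 0
10:05 start Market Lunch → 1
11:00 start Cathedral Transfer → 2
11:10 end Market Lunch → 1
12:30 start Castle Tasting → 2
13:30 end Cathedral Transfer → 1
13:50 start Gallery Tasting → 2
15:25 end Castle Tasting → 1
15:45 start Observatory Photo → 2
16:00 start Cathedral Break → 3
16:55 end Gallery Tasting → 2
17:05 end Observatory Photo → 1
17:55 start Harbour Transfer → 2
18:05 end Cathedral Break → 1
19:15 end Harbour Transfer → 0
Peak is 3, at 16:00 (Cathedral Break, Gallery Tasting, Observatory Photo).

3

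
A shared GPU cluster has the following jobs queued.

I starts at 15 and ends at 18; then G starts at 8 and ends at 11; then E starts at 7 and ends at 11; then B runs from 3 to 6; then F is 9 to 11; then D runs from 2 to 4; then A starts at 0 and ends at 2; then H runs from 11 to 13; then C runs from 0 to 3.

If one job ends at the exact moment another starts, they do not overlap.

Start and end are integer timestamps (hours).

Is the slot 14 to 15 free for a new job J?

Yes — the slot is free

A: ends 2 at or before J starts 14 → clear.
C: ends 3 at or before J starts 14 → clear.
D: ends 4 at or before J starts 14 → clear.
B: ends 6 at or before J starts 14 → clear.
E: ends 11 at or before J starts 14 → clear.
G: ends 11 at or before J starts 14 → clear.
F: ends 11 at or before J starts 14 → clear.
H: ends 13 at or before J starts 14 → clear.
I: starts 15 at or after J ends 15 → clear.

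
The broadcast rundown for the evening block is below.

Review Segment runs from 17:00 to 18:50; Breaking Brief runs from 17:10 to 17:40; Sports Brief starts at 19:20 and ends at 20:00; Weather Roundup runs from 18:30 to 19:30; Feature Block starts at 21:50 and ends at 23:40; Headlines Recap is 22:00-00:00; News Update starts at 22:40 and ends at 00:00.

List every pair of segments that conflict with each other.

Sorted by start: Review Segment, Breaking Brief, Weather Roundup, Sports Brief, Feature Block, Headlines Recap, News Update.
Breaking Brief starts before Review Segment ends → Review Segment and Breaking Brief overlap.
Weather Roundup starts before Review Segment ends → Review Segment and Weather Roundup overlap.
Sports Brief starts after Review Segment ends; Review Segment is clear from here.
Weather Roundup starts after Breaking Brief ends; Breaking Brief is clear from here.
Sports Brief starts before Weather Roundup ends → Weather Roundup and Sports Brief overlap.
Feature Block starts after Weather Roundup ends; Weather Roundup is clear from here.
Feature Block starts after Sports Brief ends; Sports Brief is clear from here.
Headlines Recap starts before Feature Block ends → Feature Block and Headlines Recap overlap.
News Update starts before Feature Block ends → Feature Block and News Update overlap.
News Update starts before Headlines Recap ends → Headlines Recap and News Update overlap.

Breaking Brief & Review Segment, Feature Block & Headlines Recap, Feature Block & News Update, Headlines Recap & News Update, Review Segment & Weather Roundup, Sports Brief & Weather Roundup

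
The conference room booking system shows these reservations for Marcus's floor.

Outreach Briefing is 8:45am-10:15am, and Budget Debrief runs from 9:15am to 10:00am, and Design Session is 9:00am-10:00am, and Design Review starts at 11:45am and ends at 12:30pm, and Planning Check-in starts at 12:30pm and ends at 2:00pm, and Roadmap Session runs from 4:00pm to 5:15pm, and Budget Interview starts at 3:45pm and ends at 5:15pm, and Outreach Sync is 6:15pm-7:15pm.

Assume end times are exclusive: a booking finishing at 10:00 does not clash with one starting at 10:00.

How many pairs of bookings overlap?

4

Sorted by start: Outreach Briefing, Design Session, Budget Debrief, Design Review, Planning Check-in, Budget Interview, Roadmap Session, Outreach Sync.
Design Session starts before Outreach Briefing ends → Outreach Briefing and Design Session overlap.
Budget Debrief starts before Outreach Briefing ends → Outreach Briefing and Budget Debrief overlap.
Design Review starts after Outreach Briefing ends; Outreach Briefing is clear from here.
Budget Debrief starts before Design Session ends → Design Session and Budget Debrief overlap.
Design Review starts after Design Session ends; Design Session is clear from here.
Design Review starts after Budget Debrief ends; Budget Debrief is clear from here.
Planning Check-in starts exactly when Design Review ends (back-to-back, no overlap); Design Review is clear from here.
Budget Interview starts after Planning Check-in ends; Planning Check-in is clear from here.
Roadmap Session starts before Budget Interview ends → Budget Interview and Roadmap Session overlap.
Outreach Sync starts after Budget Interview ends.
Outreach Sync starts after Roadmap Session ends.
Overlapping pairs: Budget Debrief & Design Session, Budget Debrief & Outreach Briefing, Budget Interview & Roadmap Session, Design Session & Outreach Briefing — 4 in total.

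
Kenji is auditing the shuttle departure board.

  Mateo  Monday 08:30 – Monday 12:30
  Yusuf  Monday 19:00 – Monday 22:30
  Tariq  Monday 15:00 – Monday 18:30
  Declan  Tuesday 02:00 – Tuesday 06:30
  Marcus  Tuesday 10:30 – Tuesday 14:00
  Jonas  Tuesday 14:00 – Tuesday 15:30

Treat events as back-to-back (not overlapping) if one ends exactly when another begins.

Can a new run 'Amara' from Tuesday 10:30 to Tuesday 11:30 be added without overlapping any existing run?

No — it overlaps Marcus

Mateo: ends Monday 12:30 at or before Amara starts Tuesday 10:30 → clear.
Tariq: ends Monday 18:30 at or before Amara starts Tuesday 10:30 → clear.
Yusuf: ends Monday 22:30 at or before Amara starts Tuesday 10:30 → clear.
Declan: ends Tuesday 06:30 at or before Amara starts Tuesday 10:30 → clear.
Marcus: starts Tuesday 10:30 before Amara ends Tuesday 11:30, and ends Tuesday 14:00 after Amara starts Tuesday 10:30 → overlap.
Jonas: starts Tuesday 14:00 at or after Amara ends Tuesday 11:30 → clear.
Amara overlaps Marcus.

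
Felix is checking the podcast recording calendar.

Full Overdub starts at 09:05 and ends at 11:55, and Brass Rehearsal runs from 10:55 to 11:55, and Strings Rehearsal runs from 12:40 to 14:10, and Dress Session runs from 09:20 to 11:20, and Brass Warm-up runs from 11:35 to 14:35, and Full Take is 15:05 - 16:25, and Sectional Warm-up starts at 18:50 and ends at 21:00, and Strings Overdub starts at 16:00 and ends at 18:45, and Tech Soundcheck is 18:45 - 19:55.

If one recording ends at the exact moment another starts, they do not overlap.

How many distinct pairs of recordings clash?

8

Two intervals overlap when each starts before the other ends.
Sorted by start: Full Overdub, Dress Session, Brass Rehearsal, Brass Warm-up, Strings Rehearsal, Full Take, Strings Overdub, Tech Soundcheck, Sectional Warm-up.
Dress Session starts before Full Overdub ends → Full Overdub and Dress Session overlap.
Brass Rehearsal starts before Full Overdub ends → Full Overdub and Brass Rehearsal overlap.
Brass Warm-up starts before Full Overdub ends → Full Overdub and Brass Warm-up overlap.
Strings Rehearsal starts after Full Overdub ends; Full Overdub is clear from here.
Brass Rehearsal starts before Dress Session ends → Dress Session and Brass Rehearsal overlap.
Brass Warm-up starts after Dress Session ends; Dress Session is clear from here.
Brass Warm-up starts before Brass Rehearsal ends → Brass Rehearsal and Brass Warm-up overlap.
Strings Rehearsal starts after Brass Rehearsal ends; Brass Rehearsal is clear from here.
Strings Rehearsal starts before Brass Warm-up ends → Brass Warm-up and Strings Rehearsal overlap.
Full Take starts after Brass Warm-up ends; Brass Warm-up is clear from here.
Full Take starts after Strings Rehearsal ends; Strings Rehearsal is clear from here.
Strings Overdub starts before Full Take ends → Full Take and Strings Overdub overlap.
Tech Soundcheck starts after Full Take ends; Full Take is clear from here.
Tech Soundcheck starts exactly when Strings Overdub ends (back-to-back, no overlap); Strings Overdub is clear from here.
Sectional Warm-up starts before Tech Soundcheck ends → Tech Soundcheck and Sectional Warm-up overlap.
Overlapping pairs: Brass Rehearsal & Brass Warm-up, Brass Rehearsal & Dress Session, Brass Rehearsal & Full Overdub, Brass Warm-up & Full Overdub, Brass Warm-up & Strings Rehearsal, Dress Session & Full Overdub, Full Take & Strings Overdub, Sectional Warm-up & Tech Soundcheck — 8 in total.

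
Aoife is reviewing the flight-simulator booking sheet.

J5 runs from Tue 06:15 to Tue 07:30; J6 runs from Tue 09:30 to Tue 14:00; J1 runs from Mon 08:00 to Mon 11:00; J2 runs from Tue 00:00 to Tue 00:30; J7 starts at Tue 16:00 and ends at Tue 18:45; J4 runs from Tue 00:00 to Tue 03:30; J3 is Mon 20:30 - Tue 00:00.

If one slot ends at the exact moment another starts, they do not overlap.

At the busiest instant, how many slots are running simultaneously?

Walk through starts and ends in time order (an end at T is processed before a start at T):
Mon 08:00 start J1 → 1
Mon 11:00 end J1 → 0
Mon 20:30 start J3 → 1
Tue 00:00 end J3 → 0
Tue 00:00 start J2 → 1
Tue 00:00 start J4 → 2
Tue 00:30 end J2 → 1
Tue 03:30 end J4 → 0
Tue 06:15 start J5 → 1
Tue 07:30 end J5 → 0
Tue 09:30 start J6 → 1
Tue 14:00 end J6 → 0
Tue 16:00 start J7 → 1
Tue 18:45 end J7 → 0
Peak is 2, at Tue 00:00 (J2, J4).

2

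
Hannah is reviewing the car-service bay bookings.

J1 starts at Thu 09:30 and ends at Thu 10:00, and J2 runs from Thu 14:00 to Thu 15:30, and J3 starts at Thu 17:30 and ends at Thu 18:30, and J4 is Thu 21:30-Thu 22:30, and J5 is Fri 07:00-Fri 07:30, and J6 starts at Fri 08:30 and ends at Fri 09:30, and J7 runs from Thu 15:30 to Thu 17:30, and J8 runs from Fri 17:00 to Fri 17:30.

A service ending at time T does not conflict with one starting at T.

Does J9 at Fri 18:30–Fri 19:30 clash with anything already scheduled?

J1: ends Thu 10:00 at or before J9 starts Fri 18:30 → clear.
J2: ends Thu 15:30 at or before J9 starts Fri 18:30 → clear.
J7: ends Thu 17:30 at or before J9 starts Fri 18:30 → clear.
J3: ends Thu 18:30 at or before J9 starts Fri 18:30 → clear.
J4: ends Thu 22:30 at or before J9 starts Fri 18:30 → clear.
J5: ends Fri 07:30 at or before J9 starts Fri 18:30 → clear.
J6: ends Fri 09:30 at or before J9 starts Fri 18:30 → clear.
J8: ends Fri 17:30 at or before J9 starts Fri 18:30 → clear.

No — it doesn't clash with anything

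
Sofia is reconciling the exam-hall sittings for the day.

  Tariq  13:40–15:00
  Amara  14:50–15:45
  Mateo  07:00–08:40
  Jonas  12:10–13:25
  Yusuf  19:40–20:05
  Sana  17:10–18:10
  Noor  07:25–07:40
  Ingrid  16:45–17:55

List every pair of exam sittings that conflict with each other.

Two intervals overlap when each starts before the other ends.
Sorted by start: Mateo, Noor, Jonas, Tariq, Amara, Ingrid, Sana, Yusuf.
Noor starts before Mateo ends → Mateo and Noor overlap.
Jonas starts after Mateo ends, so nothing later overlaps Mateo either.
Jonas starts after Noor ends, so nothing later overlaps Noor either.
Tariq starts after Jonas ends, so nothing later overlaps Jonas either.
Amara starts before Tariq ends → Tariq and Amara overlap.
Ingrid starts after Tariq ends, so nothing later overlaps Tariq either.
Ingrid starts after Amara ends, so nothing later overlaps Amara either.
Sana starts before Ingrid ends → Ingrid and Sana overlap.
Yusuf starts after Ingrid ends.
Yusuf starts after Sana ends.

Amara & Tariq, Ingrid & Sana, Mateo & Noor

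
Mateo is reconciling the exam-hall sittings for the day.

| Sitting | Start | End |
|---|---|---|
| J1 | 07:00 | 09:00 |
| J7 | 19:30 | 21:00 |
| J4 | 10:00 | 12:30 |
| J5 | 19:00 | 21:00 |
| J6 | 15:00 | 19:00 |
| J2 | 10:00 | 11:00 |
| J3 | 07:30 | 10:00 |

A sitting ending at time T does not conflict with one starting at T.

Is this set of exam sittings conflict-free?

Sorted by start: J1, J3, J2, J4, J6, J5, J7.
J3 starts before J1 ends → J1 and J3 overlap.
That's a conflict, so the schedule is not conflict-free.

No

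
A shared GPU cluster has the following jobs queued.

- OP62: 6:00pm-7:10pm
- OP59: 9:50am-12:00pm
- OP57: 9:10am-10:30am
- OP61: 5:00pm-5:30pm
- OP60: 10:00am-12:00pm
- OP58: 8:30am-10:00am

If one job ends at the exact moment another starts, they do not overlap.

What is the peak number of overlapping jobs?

3

Sweep the timeline, counting +1 at each start and −1 at each end (ends before starts at a tie):
8:30am start OP58 → 1
9:10am start OP57 → 2
9:50am start OP59 → 3
10:00am end OP58 → 2
10:00am start OP60 → 3
10:30am end OP57 → 2
12:00pm end OP59 → 1
12:00pm end OP60 → 0
5:00pm start OP61 → 1
5:30pm end OP61 → 0
6:00pm start OP62 → 1
7:10pm end OP62 → 0
Peak is 3, at 9:50am (OP57, OP58, OP59).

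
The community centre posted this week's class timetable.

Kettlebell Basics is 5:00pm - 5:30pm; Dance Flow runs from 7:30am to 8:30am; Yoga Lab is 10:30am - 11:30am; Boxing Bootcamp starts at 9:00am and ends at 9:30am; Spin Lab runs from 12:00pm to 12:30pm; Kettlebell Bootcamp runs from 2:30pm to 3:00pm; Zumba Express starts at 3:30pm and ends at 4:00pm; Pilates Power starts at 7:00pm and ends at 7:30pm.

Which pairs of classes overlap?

Two intervals overlap when each starts before the other ends.
Sorted by start: Dance Flow, Boxing Bootcamp, Yoga Lab, Spin Lab, Kettlebell Bootcamp, Zumba Express, Kettlebell Basics, Pilates Power.
Boxing Bootcamp starts after Dance Flow ends — done with Dance Flow.
Yoga Lab starts after Boxing Bootcamp ends — done with Boxing Bootcamp.
Spin Lab starts after Yoga Lab ends — done with Yoga Lab.
Kettlebell Bootcamp starts after Spin Lab ends — done with Spin Lab.
Zumba Express starts after Kettlebell Bootcamp ends — done with Kettlebell Bootcamp.
Kettlebell Basics starts after Zumba Express ends — done with Zumba Express.
Pilates Power starts after Kettlebell Basics ends.

no overlapping pairs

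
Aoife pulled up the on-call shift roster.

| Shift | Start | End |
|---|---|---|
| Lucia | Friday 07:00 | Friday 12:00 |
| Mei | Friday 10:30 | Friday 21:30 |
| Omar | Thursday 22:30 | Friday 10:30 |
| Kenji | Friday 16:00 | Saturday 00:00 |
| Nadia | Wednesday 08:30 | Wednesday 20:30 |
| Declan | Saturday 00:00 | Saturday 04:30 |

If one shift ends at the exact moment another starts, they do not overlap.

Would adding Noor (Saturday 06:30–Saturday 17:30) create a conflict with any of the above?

Nadia: ends Wednesday 20:30 at or before Noor starts Saturday 06:30 → clear.
Omar: ends Friday 10:30 at or before Noor starts Saturday 06:30 → clear.
Lucia: ends Friday 12:00 at or before Noor starts Saturday 06:30 → clear.
Mei: ends Friday 21:30 at or before Noor starts Saturday 06:30 → clear.
Kenji: ends Saturday 00:00 at or before Noor starts Saturday 06:30 → clear.
Declan: ends Saturday 04:30 at or before Noor starts Saturday 06:30 → clear.

No — it doesn't clash with anything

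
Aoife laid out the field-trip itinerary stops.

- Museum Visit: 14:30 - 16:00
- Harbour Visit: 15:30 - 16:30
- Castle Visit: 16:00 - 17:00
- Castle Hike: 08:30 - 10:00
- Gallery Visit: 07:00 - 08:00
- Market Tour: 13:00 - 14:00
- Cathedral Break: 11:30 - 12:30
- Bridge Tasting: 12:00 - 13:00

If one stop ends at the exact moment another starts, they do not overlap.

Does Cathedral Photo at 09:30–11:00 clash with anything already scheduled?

Yes — it overlaps Castle Hike

Gallery Visit: ends 08:00 at or before Cathedral Photo starts 09:30 → clear.
Castle Hike: starts 08:30 before Cathedral Photo ends 11:00, and ends 10:00 after Cathedral Photo starts 09:30 → overlap.
Cathedral Break: starts 11:30 at or after Cathedral Photo ends 11:00 → clear.
Bridge Tasting: starts 12:00 at or after Cathedral Photo ends 11:00 → clear.
Market Tour: starts 13:00 at or after Cathedral Photo ends 11:00 → clear.
Museum Visit: starts 14:30 at or after Cathedral Photo ends 11:00 → clear.
Harbour Visit: starts 15:30 at or after Cathedral Photo ends 11:00 → clear.
Castle Visit: starts 16:00 at or after Cathedral Photo ends 11:00 → clear.
Cathedral Photo overlaps Castle Hike.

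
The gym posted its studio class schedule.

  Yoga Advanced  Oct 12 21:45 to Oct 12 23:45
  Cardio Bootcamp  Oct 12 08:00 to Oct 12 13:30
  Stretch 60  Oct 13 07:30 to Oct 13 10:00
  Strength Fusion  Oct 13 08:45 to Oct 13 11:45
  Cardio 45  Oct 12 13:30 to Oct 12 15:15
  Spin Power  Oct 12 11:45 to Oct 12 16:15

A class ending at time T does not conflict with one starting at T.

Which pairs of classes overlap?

Two intervals overlap when each starts before the other ends.
Sorted by start: Cardio Bootcamp, Spin Power, Cardio 45, Yoga Advanced, Stretch 60, Strength Fusion.
Spin Power starts before Cardio Bootcamp ends → Cardio Bootcamp and Spin Power overlap.
Cardio 45 starts exactly when Cardio Bootcamp ends (back-to-back, no overlap), so Cardio Bootcamp has no further overlaps.
Cardio 45 starts before Spin Power ends → Spin Power and Cardio 45 overlap.
Yoga Advanced starts after Spin Power ends, so Spin Power has no further overlaps.
Yoga Advanced starts after Cardio 45 ends, so Cardio 45 has no further overlaps.
Stretch 60 starts after Yoga Advanced ends, so Yoga Advanced has no further overlaps.
Strength Fusion starts before Stretch 60 ends → Stretch 60 and Strength Fusion overlap.

Cardio 45 & Spin Power, Cardio Bootcamp & Spin Power, Strength Fusion & Stretch 60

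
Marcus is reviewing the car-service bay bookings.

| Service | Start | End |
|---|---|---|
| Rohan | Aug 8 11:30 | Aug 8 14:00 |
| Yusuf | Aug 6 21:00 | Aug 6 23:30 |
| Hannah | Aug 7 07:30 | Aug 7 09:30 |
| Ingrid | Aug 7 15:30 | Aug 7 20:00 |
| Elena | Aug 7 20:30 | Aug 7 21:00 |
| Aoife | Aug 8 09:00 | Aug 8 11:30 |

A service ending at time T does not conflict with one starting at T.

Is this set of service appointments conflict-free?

Sorted by start: Yusuf, Hannah, Ingrid, Elena, Aoife, Rohan.
Hannah starts after Yusuf ends — done with Yusuf.
Ingrid starts after Hannah ends — done with Hannah.
Elena starts after Ingrid ends — done with Ingrid.
Aoife starts after Elena ends — done with Elena.
Rohan starts exactly when Aoife ends (back-to-back, no overlap).
Every pair is clear; the schedule has no overlaps.

Yes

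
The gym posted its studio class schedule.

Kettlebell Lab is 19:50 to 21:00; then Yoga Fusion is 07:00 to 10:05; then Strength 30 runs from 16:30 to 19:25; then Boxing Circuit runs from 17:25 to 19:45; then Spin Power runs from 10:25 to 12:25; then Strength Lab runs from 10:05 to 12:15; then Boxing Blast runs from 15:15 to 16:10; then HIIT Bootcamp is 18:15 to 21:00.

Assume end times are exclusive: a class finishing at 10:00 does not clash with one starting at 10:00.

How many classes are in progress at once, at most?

Sweep the timeline, counting +1 at each start and −1 at each end (ends before starts at a tie):
07:00 start Yoga Fusion → 1
10:05 end Yoga Fusion → 0
10:05 start Strength Lab → 1
10:25 start Spin Power → 2
12:15 end Strength Lab → 1
12:25 end Spin Power → 0
15:15 start Boxing Blast → 1
16:10 end Boxing Blast → 0
16:30 start Strength 30 → 1
17:25 start Boxing Circuit → 2
18:15 start HIIT Bootcamp → 3
19:25 end Strength 30 → 2
19:45 end Boxing Circuit → 1
19:50 start Kettlebell Lab → 2
21:00 end HIIT Bootcamp → 1
21:00 end Kettlebell Lab → 0
Peak is 3, at 18:15 (Boxing Circuit, HIIT Bootcamp, Strength 30).

3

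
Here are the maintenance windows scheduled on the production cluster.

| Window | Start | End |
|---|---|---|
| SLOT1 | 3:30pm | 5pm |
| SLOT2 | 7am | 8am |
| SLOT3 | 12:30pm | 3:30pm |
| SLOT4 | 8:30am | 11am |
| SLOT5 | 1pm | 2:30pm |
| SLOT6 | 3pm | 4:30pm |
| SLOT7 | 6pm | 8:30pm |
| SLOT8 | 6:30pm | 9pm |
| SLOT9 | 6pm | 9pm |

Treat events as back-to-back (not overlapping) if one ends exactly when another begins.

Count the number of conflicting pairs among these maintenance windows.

Check each pair: they overlap iff neither finishes before the other starts.
Sorted by start: SLOT2, SLOT4, SLOT3, SLOT5, SLOT6, SLOT1, SLOT7, SLOT9, SLOT8.
SLOT4 starts after SLOT2 ends, so SLOT2 has no further overlaps.
SLOT3 starts after SLOT4 ends, so SLOT4 has no further overlaps.
SLOT5 starts before SLOT3 ends → SLOT3 and SLOT5 overlap.
SLOT6 starts before SLOT3 ends → SLOT3 and SLOT6 overlap.
SLOT1 starts exactly when SLOT3 ends (back-to-back, no overlap), so SLOT3 has no further overlaps.
SLOT6 starts after SLOT5 ends, so SLOT5 has no further overlaps.
SLOT1 starts before SLOT6 ends → SLOT6 and SLOT1 overlap.
SLOT7 starts after SLOT6 ends, so SLOT6 has no further overlaps.
SLOT7 starts after SLOT1 ends, so SLOT1 has no further overlaps.
SLOT9 starts before SLOT7 ends → SLOT7 and SLOT9 overlap.
SLOT8 starts before SLOT7 ends → SLOT7 and SLOT8 overlap.
SLOT8 starts before SLOT9 ends → SLOT9 and SLOT8 overlap.
Overlapping pairs: SLOT1 & SLOT6, SLOT3 & SLOT5, SLOT3 & SLOT6, SLOT7 & SLOT8, SLOT7 & SLOT9, SLOT8 & SLOT9 — 6 in total.

6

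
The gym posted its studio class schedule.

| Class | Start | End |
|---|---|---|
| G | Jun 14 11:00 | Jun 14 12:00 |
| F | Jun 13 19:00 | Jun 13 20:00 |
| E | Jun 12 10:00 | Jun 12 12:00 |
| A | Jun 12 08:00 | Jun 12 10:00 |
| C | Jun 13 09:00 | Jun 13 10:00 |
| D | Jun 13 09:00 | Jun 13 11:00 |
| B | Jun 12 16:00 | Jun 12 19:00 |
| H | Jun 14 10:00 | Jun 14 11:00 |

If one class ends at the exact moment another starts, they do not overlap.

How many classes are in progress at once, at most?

Walk through starts and ends in time order (an end at T is processed before a start at T):
Jun 12 08:00 start A → 1
Jun 12 10:00 end A → 0
Jun 12 10:00 start E → 1
Jun 12 12:00 end E → 0
Jun 12 16:00 start B → 1
Jun 12 19:00 end B → 0
Jun 13 09:00 start C → 1
Jun 13 09:00 start D → 2
Jun 13 10:00 end C → 1
Jun 13 11:00 end D → 0
Jun 13 19:00 start F → 1
Jun 13 20:00 end F → 0
Jun 14 10:00 start H → 1
Jun 14 11:00 end H → 0
Jun 14 11:00 start G → 1
Jun 14 12:00 end G → 0
Peak is 2, at Jun 13 09:00 (C, D).

2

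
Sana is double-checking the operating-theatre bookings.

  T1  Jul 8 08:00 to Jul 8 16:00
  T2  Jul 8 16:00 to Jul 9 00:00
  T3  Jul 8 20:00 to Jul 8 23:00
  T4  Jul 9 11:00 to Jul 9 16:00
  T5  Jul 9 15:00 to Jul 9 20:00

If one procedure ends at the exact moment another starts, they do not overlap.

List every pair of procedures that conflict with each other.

T2 & T3, T4 & T5

Sorted by start: T1, T2, T3, T4, T5.
T2 starts exactly when T1 ends (back-to-back, no overlap); T1 is clear from here.
T3 starts before T2 ends → T2 and T3 overlap.
T4 starts after T2 ends; T2 is clear from here.
T4 starts after T3 ends; T3 is clear from here.
T5 starts before T4 ends → T4 and T5 overlap.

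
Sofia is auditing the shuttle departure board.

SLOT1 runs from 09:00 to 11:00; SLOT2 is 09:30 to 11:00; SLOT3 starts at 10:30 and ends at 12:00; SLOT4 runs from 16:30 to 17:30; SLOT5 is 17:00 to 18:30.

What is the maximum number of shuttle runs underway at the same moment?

Sweep the timeline, counting +1 at each start and −1 at each end (ends before starts at a tie):
09:00 start SLOT1 → 1
09:30 start SLOT2 → 2
10:30 start SLOT3 → 3
11:00 end SLOT1 → 2
11:00 end SLOT2 → 1
12:00 end SLOT3 → 0
16:30 start SLOT4 → 1
17:00 start SLOT5 → 2
17:30 end SLOT4 → 1
18:30 end SLOT5 → 0
Peak is 3, at 10:30 (SLOT1, SLOT2, SLOT3).

3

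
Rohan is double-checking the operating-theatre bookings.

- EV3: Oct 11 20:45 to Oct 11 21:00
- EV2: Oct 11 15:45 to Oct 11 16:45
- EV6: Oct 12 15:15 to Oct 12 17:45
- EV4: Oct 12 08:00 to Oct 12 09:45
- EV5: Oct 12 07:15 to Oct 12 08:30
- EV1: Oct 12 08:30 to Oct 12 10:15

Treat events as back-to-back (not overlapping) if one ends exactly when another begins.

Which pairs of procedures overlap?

Sorted by start: EV2, EV3, EV5, EV4, EV1, EV6.
EV3 starts after EV2 ends — done with EV2.
EV5 starts after EV3 ends — done with EV3.
EV4 starts before EV5 ends → EV5 and EV4 overlap.
EV1 starts exactly when EV5 ends (back-to-back, no overlap) — done with EV5.
EV1 starts before EV4 ends → EV4 and EV1 overlap.
EV6 starts after EV4 ends.
EV6 starts after EV1 ends.

EV1 & EV4, EV4 & EV5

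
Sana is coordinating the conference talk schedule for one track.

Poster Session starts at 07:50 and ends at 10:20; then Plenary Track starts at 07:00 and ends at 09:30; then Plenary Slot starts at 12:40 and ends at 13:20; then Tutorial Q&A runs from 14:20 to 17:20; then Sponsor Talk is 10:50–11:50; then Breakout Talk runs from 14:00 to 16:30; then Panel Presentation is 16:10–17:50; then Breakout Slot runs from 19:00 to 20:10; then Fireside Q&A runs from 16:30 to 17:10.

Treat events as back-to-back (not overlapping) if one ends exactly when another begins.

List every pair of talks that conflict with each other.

Sorted by start: Plenary Track, Poster Session, Sponsor Talk, Plenary Slot, Breakout Talk, Tutorial Q&A, Panel Presentation, Fireside Q&A, Breakout Slot.
Poster Session starts before Plenary Track ends → Plenary Track and Poster Session overlap.
Sponsor Talk starts after Plenary Track ends, so nothing later overlaps Plenary Track either.
Sponsor Talk starts after Poster Session ends, so nothing later overlaps Poster Session either.
Plenary Slot starts after Sponsor Talk ends, so nothing later overlaps Sponsor Talk either.
Breakout Talk starts after Plenary Slot ends, so nothing later overlaps Plenary Slot either.
Tutorial Q&A starts before Breakout Talk ends → Breakout Talk and Tutorial Q&A overlap.
Panel Presentation starts before Breakout Talk ends → Breakout Talk and Panel Presentation overlap.
Fireside Q&A starts exactly when Breakout Talk ends (back-to-back, no overlap), so nothing later overlaps Breakout Talk either.
Panel Presentation starts before Tutorial Q&A ends → Tutorial Q&A and Panel Presentation overlap.
Fireside Q&A starts before Tutorial Q&A ends → Tutorial Q&A and Fireside Q&A overlap.
Breakout Slot starts after Tutorial Q&A ends.
Fireside Q&A starts before Panel Presentation ends → Panel Presentation and Fireside Q&A overlap.
Breakout Slot starts after Panel Presentation ends.
Breakout Slot starts after Fireside Q&A ends.

Breakout Talk & Panel Presentation, Breakout Talk & Tutorial Q&A, Fireside Q&A & Panel Presentation, Fireside Q&A & Tutorial Q&A, Panel Presentation & Tutorial Q&A, Plenary Track & Poster Session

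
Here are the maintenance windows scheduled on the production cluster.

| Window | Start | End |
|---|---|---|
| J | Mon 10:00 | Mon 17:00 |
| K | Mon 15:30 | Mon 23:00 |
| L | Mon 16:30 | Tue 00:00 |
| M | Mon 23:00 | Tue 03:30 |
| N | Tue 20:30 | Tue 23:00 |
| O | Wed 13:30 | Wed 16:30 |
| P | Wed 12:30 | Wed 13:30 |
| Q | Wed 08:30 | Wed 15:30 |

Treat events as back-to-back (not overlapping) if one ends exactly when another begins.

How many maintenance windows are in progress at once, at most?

3

Sort all start/end points and keep a running count:
Mon 10:00 start J → 1
Mon 15:30 start K → 2
Mon 16:30 start L → 3
Mon 17:00 end J → 2
Mon 23:00 end K → 1
Mon 23:00 start M → 2
Tue 00:00 end L → 1
Tue 03:30 end M → 0
Tue 20:30 start N → 1
Tue 23:00 end N → 0
Wed 08:30 start Q → 1
Wed 12:30 start P → 2
Wed 13:30 end P → 1
Wed 13:30 start O → 2
Wed 15:30 end Q → 1
Wed 16:30 end O → 0
Peak is 3, at Mon 16:30 (J, K, L).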